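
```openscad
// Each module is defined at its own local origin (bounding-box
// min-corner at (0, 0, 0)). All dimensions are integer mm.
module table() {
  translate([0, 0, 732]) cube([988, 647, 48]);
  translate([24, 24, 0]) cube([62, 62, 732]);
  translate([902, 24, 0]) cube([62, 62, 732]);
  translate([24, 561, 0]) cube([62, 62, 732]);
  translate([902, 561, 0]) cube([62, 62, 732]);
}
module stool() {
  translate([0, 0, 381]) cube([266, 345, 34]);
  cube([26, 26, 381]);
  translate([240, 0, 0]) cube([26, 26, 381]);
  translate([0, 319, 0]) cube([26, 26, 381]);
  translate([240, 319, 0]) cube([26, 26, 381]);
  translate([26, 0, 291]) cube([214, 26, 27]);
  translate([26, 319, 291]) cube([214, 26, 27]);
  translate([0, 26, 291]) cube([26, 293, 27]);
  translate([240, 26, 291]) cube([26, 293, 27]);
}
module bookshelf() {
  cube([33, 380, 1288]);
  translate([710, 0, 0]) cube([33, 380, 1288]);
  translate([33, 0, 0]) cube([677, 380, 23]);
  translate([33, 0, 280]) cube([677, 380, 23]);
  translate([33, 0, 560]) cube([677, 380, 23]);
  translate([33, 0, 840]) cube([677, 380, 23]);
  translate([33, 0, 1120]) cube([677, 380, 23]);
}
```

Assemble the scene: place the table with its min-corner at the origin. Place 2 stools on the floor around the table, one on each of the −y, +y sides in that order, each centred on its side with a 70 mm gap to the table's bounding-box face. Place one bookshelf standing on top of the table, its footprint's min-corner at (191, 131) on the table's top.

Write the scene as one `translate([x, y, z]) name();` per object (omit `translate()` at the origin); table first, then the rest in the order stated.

table();
translate([361, -415, 0]) stool();
translate([361, 717, 0]) stool();
translate([191, 131, 780]) bookshelf();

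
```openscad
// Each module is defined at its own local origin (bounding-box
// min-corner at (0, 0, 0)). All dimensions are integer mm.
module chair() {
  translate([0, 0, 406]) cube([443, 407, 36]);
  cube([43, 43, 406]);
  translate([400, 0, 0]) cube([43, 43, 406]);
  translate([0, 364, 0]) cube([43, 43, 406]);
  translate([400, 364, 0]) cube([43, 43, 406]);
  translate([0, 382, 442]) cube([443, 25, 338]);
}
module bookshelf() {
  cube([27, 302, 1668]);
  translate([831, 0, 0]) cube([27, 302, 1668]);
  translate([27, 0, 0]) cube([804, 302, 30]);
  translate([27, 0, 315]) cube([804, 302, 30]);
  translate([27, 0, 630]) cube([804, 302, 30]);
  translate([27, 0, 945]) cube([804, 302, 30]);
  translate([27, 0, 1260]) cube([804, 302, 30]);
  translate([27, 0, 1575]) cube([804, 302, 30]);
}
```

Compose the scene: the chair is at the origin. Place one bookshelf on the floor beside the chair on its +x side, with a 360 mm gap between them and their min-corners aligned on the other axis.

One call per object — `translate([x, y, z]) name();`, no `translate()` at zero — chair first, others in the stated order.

chair();
translate([803, 0, 0]) bookshelf();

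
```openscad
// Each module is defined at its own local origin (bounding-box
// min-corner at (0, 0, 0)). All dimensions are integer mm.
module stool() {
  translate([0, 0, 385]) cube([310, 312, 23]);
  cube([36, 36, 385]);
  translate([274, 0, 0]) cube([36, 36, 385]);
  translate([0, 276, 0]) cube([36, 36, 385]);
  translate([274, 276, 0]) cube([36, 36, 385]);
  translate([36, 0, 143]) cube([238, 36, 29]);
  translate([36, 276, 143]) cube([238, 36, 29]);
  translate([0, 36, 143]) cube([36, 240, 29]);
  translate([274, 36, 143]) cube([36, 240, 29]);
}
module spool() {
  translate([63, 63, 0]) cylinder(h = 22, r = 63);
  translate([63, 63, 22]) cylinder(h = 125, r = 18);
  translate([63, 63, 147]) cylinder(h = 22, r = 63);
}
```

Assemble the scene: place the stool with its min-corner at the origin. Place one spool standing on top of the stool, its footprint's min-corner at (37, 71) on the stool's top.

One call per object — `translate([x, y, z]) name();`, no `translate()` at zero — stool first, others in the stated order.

stool();
translate([37, 71, 408]) spool();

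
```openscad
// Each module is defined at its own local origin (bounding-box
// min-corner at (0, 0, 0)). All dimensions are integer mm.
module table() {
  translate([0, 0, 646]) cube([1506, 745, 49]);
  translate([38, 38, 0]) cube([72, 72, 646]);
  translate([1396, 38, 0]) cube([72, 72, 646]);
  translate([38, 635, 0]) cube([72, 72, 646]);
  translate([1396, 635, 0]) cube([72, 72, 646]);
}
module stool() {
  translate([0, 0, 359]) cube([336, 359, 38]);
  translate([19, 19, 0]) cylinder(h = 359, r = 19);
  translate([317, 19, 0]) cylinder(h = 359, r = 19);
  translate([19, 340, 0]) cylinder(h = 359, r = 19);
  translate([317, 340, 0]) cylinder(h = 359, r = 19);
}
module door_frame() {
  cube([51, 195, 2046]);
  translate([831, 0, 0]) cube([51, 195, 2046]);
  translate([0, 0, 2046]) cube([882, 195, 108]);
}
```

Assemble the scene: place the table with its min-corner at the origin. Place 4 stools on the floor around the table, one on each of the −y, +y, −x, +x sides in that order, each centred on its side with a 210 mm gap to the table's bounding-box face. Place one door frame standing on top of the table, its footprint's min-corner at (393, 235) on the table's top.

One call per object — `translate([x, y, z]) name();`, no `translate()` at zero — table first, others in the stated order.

table();
translate([585, -569, 0]) stool();
translate([585, 955, 0]) stool();
translate([-546, 193, 0]) stool();
translate([1716, 193, 0]) stool();
translate([393, 235, 695]) door_frame();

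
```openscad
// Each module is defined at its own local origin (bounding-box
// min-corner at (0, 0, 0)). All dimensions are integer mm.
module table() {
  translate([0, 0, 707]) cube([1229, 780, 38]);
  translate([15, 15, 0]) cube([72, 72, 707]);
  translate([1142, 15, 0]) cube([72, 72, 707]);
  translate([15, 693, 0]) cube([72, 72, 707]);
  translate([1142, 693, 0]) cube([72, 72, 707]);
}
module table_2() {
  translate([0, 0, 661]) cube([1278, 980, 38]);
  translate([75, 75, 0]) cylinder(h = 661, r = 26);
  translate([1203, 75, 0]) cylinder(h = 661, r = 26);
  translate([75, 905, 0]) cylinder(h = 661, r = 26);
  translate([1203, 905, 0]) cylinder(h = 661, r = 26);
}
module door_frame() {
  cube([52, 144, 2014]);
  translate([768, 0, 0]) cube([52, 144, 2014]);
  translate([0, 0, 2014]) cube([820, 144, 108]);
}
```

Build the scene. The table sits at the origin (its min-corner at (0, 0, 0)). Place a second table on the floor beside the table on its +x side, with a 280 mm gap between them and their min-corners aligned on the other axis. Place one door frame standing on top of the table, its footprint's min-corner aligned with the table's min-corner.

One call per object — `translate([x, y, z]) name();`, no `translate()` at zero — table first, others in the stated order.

table();
translate([1509, 0, 0]) table_2();
translate([0, 0, 745]) door_frame();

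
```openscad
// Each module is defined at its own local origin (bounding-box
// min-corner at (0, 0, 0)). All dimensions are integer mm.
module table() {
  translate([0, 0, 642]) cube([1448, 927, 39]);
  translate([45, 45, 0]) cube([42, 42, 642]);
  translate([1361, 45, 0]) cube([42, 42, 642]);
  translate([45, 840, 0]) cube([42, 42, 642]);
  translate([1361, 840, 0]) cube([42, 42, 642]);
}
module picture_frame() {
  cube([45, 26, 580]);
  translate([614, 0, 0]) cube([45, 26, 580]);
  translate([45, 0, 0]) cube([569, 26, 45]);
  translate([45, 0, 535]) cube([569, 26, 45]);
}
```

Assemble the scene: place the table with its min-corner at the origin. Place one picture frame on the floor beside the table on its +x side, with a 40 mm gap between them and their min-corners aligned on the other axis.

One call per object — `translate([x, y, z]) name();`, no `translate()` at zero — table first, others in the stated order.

table();
translate([1488, 0, 0]) picture_frame();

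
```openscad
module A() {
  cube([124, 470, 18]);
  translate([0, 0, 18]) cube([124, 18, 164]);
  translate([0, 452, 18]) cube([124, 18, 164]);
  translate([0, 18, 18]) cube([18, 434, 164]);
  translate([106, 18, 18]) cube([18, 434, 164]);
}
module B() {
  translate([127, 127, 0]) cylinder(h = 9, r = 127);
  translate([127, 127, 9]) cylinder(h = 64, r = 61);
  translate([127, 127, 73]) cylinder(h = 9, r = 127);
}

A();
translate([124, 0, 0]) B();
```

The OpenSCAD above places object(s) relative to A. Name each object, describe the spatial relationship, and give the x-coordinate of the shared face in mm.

The open box's +x face and the spool's −x face are both at x = 124 mm.

A is an open box. B is a spool. The spool is against the open box's +x side, with their −y faces flush. The x-coordinate of the shared face is 124 mm.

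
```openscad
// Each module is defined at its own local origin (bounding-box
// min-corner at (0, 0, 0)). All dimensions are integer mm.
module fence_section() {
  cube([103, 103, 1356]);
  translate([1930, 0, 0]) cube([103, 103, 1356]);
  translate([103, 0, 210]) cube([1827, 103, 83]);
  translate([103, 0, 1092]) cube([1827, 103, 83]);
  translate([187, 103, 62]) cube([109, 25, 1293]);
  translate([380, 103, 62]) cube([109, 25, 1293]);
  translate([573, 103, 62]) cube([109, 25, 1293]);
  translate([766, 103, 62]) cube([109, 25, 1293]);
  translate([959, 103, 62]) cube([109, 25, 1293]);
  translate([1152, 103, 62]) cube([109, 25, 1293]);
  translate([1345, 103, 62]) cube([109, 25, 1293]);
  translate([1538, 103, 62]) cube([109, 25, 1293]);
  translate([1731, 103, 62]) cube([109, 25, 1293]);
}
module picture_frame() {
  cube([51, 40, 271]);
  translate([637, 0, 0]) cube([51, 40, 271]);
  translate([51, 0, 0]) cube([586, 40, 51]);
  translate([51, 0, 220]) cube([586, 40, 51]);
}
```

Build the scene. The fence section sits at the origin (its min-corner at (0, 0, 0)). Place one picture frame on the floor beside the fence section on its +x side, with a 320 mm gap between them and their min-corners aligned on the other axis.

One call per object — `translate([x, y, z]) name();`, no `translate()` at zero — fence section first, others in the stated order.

fence_section();
translate([2353, 0, 0]) picture_frame();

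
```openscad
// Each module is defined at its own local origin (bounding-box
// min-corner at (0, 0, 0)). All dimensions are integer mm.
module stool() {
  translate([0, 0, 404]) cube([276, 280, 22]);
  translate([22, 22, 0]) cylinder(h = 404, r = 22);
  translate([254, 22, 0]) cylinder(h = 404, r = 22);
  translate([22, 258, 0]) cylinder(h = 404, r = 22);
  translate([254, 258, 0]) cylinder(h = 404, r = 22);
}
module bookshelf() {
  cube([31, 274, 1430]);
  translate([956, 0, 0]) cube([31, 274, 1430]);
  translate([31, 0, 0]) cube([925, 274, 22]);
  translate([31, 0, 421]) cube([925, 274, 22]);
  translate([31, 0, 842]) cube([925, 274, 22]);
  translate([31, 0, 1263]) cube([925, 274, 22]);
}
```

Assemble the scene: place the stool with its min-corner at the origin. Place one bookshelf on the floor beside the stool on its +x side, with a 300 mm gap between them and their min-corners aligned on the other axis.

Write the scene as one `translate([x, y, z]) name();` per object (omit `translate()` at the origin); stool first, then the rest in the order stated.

stool();
translate([576, 0, 0]) bookshelf();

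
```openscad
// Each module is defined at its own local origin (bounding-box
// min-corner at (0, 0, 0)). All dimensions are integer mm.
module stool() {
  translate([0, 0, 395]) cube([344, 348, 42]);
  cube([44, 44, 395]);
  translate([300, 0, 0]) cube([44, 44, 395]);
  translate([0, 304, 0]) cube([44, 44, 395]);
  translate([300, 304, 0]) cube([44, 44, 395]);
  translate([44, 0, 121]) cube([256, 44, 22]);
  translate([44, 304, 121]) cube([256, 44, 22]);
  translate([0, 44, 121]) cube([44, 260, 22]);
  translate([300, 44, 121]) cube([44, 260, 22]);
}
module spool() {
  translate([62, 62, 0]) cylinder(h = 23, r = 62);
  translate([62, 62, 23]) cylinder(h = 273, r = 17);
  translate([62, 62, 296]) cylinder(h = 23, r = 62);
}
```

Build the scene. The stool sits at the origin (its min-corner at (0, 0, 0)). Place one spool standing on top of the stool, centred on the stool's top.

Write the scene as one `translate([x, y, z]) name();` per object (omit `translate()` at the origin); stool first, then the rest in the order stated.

stool();
translate([110, 112, 437]) spool();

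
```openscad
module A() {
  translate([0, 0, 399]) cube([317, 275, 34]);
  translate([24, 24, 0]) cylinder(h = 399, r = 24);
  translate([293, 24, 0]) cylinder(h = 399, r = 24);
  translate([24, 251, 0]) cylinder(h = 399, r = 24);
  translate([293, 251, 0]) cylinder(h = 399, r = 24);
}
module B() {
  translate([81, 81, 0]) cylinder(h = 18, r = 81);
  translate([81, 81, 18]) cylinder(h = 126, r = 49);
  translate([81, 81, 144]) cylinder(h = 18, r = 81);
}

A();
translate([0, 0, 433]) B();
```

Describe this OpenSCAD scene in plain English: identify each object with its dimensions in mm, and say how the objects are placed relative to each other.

A is a four-legged stool. The seat is a 317×275×34 mm slab whose top surface is at z = 433 mm; four round legs, each 48 mm in diameter, run from the floor (z = 0) to the underside of the seat, each leg's axis is inset half a diameter from the nearest pair of seat edges (so the leg's bounding box is flush with the corner).

B is a spool: two coaxial disc flanges of radius 81 mm and thickness 18 mm, joined by a core cylinder of radius 49 mm and height 126 mm. The lower flange rests on z = 0 and the three cylinders share a vertical axis.

The spool is on top of the stool.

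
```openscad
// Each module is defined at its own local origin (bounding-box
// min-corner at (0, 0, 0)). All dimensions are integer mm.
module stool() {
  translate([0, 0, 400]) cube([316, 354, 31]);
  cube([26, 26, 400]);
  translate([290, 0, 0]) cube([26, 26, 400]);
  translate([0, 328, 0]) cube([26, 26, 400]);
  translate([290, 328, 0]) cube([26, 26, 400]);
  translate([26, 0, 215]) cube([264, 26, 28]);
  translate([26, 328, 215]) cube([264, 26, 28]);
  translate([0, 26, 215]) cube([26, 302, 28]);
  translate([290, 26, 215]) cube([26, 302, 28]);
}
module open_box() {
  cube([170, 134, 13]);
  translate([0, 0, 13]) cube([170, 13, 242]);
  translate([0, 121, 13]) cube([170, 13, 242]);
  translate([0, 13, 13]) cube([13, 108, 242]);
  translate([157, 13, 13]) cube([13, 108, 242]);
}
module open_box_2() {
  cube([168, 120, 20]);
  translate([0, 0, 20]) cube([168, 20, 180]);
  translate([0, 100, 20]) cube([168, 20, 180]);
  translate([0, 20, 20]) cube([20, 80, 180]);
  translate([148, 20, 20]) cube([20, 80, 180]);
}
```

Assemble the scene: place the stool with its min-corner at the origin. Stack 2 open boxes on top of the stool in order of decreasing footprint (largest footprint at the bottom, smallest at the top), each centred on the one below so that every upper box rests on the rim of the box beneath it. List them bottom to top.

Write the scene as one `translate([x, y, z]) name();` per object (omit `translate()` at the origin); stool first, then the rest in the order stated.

stool();
translate([73, 110, 431]) open_box();
translate([74, 117, 686]) open_box_2();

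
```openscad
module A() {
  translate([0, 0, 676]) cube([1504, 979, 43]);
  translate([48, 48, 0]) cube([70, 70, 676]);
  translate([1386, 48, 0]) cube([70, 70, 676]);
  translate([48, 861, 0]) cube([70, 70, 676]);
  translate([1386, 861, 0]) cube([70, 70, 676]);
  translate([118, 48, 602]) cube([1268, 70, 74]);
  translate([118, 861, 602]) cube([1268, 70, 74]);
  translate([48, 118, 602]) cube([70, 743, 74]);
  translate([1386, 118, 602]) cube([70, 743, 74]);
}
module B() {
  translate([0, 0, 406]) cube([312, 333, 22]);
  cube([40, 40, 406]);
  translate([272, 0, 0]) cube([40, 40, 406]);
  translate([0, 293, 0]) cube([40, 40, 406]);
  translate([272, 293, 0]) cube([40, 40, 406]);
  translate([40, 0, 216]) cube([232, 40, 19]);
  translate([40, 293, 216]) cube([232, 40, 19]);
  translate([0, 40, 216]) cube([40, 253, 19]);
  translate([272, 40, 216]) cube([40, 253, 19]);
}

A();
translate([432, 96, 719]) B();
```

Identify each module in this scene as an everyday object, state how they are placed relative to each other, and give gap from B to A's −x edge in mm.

The stool's min-x is at 432; the table's min-x is 0; gap = 432 mm.

A is a table. B is a stool. The stool is on top of the table. The gap from the stool to the table's −x edge is 432 mm.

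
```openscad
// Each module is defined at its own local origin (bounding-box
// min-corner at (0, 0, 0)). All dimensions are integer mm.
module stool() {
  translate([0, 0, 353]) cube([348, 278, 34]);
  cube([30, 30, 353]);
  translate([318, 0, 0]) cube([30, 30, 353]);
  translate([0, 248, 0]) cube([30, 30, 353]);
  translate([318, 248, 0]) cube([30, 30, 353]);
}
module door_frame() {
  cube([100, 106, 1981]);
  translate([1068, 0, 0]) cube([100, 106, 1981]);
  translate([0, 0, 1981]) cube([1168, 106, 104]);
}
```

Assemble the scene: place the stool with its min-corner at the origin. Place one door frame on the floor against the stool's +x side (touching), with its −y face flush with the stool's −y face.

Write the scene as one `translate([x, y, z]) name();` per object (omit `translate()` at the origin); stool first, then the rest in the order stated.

stool();
translate([348, 0, 0]) door_frame();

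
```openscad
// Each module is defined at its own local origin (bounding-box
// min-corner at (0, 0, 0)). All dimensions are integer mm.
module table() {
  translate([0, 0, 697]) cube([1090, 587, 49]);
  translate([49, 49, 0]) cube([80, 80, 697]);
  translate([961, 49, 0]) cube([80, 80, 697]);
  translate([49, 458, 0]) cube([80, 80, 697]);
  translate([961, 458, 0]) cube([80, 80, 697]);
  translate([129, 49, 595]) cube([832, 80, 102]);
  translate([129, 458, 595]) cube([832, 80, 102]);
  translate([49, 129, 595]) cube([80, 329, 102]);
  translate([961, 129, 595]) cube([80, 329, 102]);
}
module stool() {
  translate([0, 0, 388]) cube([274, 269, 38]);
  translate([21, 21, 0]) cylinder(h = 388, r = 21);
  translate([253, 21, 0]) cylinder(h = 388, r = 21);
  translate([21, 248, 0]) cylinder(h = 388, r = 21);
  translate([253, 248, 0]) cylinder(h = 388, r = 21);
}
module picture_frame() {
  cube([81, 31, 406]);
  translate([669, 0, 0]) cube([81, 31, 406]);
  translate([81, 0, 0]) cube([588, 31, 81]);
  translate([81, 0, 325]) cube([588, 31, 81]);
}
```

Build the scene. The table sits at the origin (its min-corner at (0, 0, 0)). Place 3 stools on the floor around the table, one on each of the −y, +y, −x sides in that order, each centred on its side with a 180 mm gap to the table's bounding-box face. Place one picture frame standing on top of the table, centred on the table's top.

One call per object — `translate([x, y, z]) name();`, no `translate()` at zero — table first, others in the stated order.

table();
translate([408, -449, 0]) stool();
translate([408, 767, 0]) stool();
translate([-454, 159, 0]) stool();
translate([170, 278, 746]) picture_frame();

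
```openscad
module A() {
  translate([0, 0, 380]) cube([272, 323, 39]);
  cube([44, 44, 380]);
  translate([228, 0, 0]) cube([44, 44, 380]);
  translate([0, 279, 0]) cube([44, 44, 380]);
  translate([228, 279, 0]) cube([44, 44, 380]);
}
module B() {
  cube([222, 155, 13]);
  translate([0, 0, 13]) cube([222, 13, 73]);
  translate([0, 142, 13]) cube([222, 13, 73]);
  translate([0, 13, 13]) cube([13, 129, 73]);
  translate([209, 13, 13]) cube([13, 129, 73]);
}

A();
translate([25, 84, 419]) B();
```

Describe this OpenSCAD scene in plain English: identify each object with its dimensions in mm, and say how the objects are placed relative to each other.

A is a four-legged stool. The seat is a 272×323×39 mm slab whose top surface is at z = 419 mm; four square legs, each 44×44 mm in cross-section, run from the floor (z = 0) to the underside of the seat, each flush with a corner of the seat.

B is an open storage box with external size 222×155×86 mm and wall thickness 13 mm (the base is also 13 mm thick). The base covers the whole footprint; the four walls stand on the base, with the y-facing walls full-width and the x-facing walls fitting between their inner faces.

The open box is on top of the stool, centred.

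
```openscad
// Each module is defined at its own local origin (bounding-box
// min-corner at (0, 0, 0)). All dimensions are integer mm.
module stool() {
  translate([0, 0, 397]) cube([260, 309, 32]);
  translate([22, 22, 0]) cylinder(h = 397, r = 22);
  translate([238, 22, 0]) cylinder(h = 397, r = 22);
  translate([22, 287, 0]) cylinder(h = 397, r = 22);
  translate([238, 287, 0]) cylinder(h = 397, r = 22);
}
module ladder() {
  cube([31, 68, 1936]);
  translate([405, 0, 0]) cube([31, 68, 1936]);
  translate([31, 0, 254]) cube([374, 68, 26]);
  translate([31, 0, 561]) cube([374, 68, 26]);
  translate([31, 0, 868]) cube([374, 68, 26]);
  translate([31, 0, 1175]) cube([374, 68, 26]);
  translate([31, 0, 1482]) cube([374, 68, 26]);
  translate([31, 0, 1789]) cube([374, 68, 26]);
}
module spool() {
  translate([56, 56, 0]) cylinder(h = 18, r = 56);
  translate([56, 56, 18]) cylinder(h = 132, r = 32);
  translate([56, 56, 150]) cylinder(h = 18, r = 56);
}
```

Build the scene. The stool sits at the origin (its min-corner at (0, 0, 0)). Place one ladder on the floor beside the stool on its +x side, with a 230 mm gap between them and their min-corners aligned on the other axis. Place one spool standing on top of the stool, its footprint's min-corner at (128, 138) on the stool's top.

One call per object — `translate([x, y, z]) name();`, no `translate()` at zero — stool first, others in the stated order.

stool();
translate([490, 0, 0]) ladder();
translate([128, 138, 429]) spool();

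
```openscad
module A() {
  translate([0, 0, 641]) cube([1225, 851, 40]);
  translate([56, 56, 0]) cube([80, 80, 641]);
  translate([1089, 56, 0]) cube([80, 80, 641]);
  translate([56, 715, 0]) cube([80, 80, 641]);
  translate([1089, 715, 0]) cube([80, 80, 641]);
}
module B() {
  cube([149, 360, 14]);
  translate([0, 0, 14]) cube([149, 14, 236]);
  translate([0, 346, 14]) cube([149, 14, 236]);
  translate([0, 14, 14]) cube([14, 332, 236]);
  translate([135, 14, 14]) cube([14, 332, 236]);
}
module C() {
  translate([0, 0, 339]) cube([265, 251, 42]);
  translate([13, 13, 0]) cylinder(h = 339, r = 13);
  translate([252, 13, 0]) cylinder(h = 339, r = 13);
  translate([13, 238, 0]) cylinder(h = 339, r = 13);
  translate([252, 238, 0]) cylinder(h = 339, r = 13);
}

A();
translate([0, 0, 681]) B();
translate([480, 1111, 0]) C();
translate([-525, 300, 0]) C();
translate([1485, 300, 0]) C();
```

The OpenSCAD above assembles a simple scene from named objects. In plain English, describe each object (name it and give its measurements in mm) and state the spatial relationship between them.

A is a table: top 1225 mm (x) × 851 mm (y), 40 mm thick, upper face at z = 681 mm, on four 80×80 mm square legs, each inset 56 mm from the nearest pair of top edges, running from z = 0 to the bottom of the top.

B is an open-topped rectangular box: outside dimensions 149×360×250 mm, with a uniform wall and base thickness of 14 mm. The base is a full 149×360 slab on the floor; four walls sit on top of the base. The front and back walls (the −y and +y sides) span the full width; the two side walls fit between them.

C is a four-legged stool. The seat is a 265×251×42 mm slab whose top surface is at z = 381 mm; four round legs, each 26 mm in diameter, run from the floor (z = 0) to the underside of the seat, each leg's axis is inset half a diameter from the nearest pair of seat edges (so the leg's bounding box is flush with the corner).

The open box is on top of the table. Three stools sit around the table at the +y, −x, +x sides.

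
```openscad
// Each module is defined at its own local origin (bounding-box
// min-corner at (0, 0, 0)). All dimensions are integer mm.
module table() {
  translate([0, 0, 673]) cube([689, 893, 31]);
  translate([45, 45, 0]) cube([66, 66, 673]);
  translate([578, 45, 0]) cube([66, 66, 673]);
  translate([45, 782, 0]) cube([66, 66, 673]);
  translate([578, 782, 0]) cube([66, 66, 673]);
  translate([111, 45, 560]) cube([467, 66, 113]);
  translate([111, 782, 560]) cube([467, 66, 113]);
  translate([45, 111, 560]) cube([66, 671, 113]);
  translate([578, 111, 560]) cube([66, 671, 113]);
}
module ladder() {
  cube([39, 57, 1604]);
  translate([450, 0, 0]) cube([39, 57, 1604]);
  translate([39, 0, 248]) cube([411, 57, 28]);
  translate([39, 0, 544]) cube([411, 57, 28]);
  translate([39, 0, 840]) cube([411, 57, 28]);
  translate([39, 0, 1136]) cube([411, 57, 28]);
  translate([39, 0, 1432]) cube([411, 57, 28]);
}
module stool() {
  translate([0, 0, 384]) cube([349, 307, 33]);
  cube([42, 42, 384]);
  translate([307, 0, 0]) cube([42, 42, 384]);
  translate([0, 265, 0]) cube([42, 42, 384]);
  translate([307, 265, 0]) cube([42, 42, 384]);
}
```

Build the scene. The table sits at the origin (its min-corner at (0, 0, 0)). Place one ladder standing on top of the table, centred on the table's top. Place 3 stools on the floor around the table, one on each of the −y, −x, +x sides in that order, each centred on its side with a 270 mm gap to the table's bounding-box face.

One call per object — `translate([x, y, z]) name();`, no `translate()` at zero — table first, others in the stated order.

table();
translate([100, 418, 704]) ladder();
translate([170, -577, 0]) stool();
translate([-619, 293, 0]) stool();
translate([959, 293, 0]) stool();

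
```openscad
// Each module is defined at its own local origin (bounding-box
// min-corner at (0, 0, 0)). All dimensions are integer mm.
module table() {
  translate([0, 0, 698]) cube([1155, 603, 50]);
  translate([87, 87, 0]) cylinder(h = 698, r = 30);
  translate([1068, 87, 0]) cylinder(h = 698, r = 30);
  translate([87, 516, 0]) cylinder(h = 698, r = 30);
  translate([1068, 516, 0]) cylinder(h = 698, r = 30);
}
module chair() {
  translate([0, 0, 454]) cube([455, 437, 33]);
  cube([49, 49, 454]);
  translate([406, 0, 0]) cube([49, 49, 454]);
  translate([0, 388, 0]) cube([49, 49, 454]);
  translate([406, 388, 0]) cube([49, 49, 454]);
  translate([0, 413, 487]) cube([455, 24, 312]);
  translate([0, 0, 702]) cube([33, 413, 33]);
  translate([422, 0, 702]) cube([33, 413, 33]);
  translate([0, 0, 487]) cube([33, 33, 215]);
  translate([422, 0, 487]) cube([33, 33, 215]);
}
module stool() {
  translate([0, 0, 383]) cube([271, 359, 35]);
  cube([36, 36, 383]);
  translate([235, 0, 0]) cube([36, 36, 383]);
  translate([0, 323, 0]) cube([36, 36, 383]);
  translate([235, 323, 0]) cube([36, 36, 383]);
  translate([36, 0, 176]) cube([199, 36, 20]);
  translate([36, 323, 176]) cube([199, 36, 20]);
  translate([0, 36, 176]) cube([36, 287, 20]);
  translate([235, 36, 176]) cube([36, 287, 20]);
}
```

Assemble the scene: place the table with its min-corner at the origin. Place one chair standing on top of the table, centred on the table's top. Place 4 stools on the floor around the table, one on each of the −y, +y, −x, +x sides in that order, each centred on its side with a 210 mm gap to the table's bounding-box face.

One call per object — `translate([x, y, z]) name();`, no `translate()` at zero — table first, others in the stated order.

table();
translate([350, 83, 748]) chair();
translate([442, -569, 0]) stool();
translate([442, 813, 0]) stool();
translate([-481, 122, 0]) stool();
translate([1365, 122, 0]) stool();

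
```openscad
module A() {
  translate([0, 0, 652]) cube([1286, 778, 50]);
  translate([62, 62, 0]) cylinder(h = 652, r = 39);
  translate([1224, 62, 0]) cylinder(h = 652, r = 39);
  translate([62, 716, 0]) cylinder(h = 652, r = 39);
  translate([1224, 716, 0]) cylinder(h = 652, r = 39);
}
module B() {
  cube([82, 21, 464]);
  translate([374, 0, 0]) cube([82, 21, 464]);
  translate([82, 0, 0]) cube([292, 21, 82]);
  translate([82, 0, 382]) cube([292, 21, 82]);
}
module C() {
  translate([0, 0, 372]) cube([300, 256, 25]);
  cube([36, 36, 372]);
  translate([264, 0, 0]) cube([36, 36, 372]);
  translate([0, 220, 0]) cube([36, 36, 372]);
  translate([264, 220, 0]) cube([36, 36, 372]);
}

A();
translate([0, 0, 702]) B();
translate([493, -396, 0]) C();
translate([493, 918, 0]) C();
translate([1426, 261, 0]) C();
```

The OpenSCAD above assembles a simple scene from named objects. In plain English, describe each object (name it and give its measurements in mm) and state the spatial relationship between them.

A is a table with a 1286×778 mm rectangular top, 50 mm thick, top surface at z = 702 mm, supported by four round legs of 78 mm diameter, each leg's bounding box inset 23 mm from the nearest pair of top edges, running from the floor.

B is a rectangular picture frame lying in the x–z plane (depth along y). The opening is 292 mm wide (x) by 300 mm tall (z), surrounded by a border 82 mm wide on all four sides. The frame is 21 mm deep and is made of two full-height vertical stiles with two horizontal rails fitted between them.

C is a four-legged stool. The seat is a 300×256×25 mm slab whose top surface is at z = 397 mm; four square legs, each 36×36 mm in cross-section, run from the floor (z = 0) to the underside of the seat, each flush with a corner of the seat.

The picture frame is on top of the table. Three stools sit around the table at the −y, +y, +x sides.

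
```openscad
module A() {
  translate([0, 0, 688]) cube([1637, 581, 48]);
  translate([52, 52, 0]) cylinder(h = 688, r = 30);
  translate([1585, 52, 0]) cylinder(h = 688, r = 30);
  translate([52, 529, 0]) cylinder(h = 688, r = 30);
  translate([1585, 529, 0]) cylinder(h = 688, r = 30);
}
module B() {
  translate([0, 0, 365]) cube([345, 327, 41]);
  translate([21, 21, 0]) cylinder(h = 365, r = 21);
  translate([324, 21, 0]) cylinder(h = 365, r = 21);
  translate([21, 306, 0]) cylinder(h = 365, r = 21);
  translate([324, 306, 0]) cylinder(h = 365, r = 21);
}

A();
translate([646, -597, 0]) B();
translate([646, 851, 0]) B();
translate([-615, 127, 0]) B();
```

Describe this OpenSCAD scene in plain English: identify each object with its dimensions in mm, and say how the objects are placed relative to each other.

A is a rectangular dining table. The top is 1637×581×48 mm with its upper surface at z = 736 mm. It stands on four round legs of 60 mm diameter, each leg's bounding box inset 22 mm from the nearest pair of top edges, running from the floor to the underside of the top.

B is a four-legged stool. The seat is a 345×327×41 mm slab whose top surface is at z = 406 mm; four round legs, each 42 mm in diameter, run from the floor (z = 0) to the underside of the seat, each leg's axis is inset half a diameter from the nearest pair of seat edges (so the leg's bounding box is flush with the corner).

Three stools sit around the table at the −y, +y, −x sides.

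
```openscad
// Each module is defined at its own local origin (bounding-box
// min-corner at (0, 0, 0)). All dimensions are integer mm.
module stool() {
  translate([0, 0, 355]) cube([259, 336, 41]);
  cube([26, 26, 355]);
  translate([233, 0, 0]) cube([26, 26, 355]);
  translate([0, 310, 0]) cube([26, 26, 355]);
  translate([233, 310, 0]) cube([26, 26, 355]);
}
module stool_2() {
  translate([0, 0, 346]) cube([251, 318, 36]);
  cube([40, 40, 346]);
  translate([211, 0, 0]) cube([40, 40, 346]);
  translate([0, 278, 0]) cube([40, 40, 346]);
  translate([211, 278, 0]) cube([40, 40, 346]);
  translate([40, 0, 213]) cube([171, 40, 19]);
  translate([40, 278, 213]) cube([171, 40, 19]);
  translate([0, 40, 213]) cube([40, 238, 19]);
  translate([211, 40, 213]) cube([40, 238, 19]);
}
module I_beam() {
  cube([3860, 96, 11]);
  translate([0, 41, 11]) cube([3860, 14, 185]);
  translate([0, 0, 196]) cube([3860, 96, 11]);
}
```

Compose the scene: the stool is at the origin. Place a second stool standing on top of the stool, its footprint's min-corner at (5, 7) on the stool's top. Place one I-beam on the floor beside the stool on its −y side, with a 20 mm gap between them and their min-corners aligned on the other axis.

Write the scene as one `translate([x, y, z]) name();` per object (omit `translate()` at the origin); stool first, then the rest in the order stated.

stool();
translate([5, 7, 396]) stool_2();
translate([0, -116, 0]) I_beam();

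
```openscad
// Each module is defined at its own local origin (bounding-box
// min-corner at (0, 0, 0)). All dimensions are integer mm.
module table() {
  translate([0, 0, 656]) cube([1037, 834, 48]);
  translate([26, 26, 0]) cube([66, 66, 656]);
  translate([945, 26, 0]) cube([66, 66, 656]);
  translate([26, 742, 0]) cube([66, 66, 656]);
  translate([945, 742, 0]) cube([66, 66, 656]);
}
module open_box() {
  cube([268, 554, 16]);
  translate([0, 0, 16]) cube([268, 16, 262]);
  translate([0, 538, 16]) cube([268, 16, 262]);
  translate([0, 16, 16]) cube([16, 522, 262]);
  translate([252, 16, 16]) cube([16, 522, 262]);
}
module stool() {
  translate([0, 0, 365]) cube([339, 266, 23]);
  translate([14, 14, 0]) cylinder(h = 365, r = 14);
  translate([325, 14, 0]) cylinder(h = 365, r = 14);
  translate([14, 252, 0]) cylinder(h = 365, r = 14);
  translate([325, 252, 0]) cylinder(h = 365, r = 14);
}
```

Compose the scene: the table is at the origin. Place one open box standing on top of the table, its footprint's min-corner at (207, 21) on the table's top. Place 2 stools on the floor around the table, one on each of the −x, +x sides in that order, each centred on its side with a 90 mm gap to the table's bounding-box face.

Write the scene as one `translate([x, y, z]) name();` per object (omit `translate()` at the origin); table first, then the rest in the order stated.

table();
translate([207, 21, 704]) open_box();
translate([-429, 284, 0]) stool();
translate([1127, 284, 0]) stool();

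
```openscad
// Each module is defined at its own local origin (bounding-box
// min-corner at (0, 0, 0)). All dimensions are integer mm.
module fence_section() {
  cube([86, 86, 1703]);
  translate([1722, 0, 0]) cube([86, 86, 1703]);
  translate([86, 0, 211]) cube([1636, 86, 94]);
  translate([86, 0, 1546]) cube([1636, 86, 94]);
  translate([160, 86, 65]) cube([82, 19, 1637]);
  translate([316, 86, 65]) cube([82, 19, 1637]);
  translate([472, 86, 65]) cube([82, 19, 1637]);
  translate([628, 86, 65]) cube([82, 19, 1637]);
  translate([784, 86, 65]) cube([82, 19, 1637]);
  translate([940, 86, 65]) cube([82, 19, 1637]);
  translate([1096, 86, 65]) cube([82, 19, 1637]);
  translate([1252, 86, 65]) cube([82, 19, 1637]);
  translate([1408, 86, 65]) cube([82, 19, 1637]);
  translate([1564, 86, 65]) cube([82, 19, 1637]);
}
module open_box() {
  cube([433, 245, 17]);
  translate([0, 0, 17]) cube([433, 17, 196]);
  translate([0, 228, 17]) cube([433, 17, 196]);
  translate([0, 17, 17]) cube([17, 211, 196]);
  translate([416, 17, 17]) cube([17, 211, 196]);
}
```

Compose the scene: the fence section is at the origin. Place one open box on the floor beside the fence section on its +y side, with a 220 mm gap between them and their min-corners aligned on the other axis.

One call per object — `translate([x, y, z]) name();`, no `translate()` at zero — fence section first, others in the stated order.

fence_section();
translate([0, 325, 0]) open_box();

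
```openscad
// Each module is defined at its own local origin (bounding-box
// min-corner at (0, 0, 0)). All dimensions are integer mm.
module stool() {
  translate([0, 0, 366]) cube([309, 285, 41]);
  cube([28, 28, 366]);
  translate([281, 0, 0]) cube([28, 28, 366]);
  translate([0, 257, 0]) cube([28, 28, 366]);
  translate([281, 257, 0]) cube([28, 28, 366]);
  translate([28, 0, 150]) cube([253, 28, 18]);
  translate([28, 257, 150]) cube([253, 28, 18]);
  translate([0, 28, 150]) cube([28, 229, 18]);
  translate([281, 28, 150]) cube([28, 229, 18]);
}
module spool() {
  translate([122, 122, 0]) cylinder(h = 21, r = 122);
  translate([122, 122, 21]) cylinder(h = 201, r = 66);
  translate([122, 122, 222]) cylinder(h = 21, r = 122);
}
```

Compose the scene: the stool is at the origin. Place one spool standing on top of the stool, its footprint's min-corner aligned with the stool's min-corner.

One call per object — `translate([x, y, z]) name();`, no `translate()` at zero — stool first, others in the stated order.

stool();
translate([0, 0, 407]) spool();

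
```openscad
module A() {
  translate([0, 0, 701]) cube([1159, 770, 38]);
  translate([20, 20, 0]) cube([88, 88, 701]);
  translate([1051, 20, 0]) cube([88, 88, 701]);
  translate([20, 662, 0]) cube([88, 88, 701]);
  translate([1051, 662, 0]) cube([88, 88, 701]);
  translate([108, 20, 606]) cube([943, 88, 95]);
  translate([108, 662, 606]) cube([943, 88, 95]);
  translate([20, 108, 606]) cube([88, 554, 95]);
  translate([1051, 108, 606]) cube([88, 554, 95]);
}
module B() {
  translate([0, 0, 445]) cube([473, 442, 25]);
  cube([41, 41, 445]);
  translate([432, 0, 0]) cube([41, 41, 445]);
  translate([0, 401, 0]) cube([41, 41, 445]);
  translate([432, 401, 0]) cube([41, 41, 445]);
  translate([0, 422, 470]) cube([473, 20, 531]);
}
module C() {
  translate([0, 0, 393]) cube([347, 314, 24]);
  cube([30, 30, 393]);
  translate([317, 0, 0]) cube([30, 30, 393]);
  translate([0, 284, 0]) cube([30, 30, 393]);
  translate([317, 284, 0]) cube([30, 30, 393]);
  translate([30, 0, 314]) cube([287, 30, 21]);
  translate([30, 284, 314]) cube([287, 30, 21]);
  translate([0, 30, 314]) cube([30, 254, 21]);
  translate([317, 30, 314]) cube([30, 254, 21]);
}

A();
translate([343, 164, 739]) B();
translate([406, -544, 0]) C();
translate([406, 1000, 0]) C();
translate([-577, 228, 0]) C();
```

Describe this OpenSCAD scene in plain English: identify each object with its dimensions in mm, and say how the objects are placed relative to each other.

A is a rectangular dining table. The top is 1159×770×38 mm with its upper surface at z = 739 mm. It stands on four 88×88 mm square legs, each inset 20 mm from the nearest pair of top edges, running from the floor to the underside of the top. Four apron rails, 88 mm thick and 95 mm tall, run between adjacent legs with their top edges flush with the underside of the top and their outer faces flush with the legs' outer faces.

B is a chair. The seat is a 473×442×25 mm slab with its top at z = 470 mm, on four 41×41 mm corner legs (flush with the seat edges, standing on z = 0). A flat backrest 20 mm thick, 531 mm tall, spans the full seat width and rises from the seat top along its +y edge, rear face flush with the rear of the seat.

C is a four-legged stool. The seat is a 347×314×24 mm slab whose top surface is at z = 417 mm; four square legs, each 30×30 mm in cross-section, run from the floor (z = 0) to the underside of the seat, each flush with a corner of the seat. Four stretchers, 30 mm wide and 21 mm tall, connect adjacent legs with their undersides at z = 314 mm, each running between the inner faces of the legs it joins and aligned with the legs' outer faces on the other axis.

The chair is on top of the table, centred. Three stools sit around the table at the −y, +y, −x sides.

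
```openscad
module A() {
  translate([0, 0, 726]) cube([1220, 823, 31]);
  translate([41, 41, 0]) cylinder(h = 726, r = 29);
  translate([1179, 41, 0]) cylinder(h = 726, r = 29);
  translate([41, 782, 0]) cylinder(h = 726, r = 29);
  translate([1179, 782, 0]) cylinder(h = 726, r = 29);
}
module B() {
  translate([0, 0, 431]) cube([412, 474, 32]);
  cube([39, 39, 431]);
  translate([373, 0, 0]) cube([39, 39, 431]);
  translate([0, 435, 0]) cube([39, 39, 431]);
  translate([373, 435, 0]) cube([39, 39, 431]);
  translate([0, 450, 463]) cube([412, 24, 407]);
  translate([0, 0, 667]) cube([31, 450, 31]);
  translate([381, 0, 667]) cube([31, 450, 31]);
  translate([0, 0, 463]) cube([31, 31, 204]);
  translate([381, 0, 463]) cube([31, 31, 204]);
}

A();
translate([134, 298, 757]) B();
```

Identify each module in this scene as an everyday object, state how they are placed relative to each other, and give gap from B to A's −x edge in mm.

A is a table. B is a chair. The chair is on top of the table. The gap from the chair to the table's −x edge is 134 mm.

The chair's min-x is at 134; the table's min-x is 0; gap = 134 mm.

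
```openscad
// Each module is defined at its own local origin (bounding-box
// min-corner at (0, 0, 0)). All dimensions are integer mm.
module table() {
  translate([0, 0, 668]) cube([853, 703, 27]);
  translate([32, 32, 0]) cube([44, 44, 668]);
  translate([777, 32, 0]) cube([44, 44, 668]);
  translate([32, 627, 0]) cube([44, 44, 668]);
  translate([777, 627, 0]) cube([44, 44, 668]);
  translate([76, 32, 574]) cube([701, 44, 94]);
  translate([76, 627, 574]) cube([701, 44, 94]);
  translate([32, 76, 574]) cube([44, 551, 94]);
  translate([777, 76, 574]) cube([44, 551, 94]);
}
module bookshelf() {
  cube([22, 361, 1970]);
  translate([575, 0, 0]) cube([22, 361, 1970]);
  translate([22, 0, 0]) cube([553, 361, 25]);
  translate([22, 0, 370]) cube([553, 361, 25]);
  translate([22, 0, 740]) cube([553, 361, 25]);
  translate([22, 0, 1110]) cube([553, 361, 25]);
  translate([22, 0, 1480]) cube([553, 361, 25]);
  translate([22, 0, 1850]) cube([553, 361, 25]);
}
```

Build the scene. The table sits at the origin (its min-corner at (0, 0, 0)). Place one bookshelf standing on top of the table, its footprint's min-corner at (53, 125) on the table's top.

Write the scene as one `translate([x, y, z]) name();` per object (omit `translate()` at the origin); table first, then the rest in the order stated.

table();
translate([53, 125, 695]) bookshelf();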